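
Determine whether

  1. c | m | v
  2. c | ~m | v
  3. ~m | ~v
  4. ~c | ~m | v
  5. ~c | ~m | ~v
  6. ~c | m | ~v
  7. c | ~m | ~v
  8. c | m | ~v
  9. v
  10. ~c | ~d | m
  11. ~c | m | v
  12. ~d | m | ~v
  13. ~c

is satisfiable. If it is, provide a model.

Case c = True:
  Clause (~c) is falsified — contradiction.
Case c = False:
  (v) forces v = True.
  (~m | ~v) forces m = False.
  Clause (c | m | ~v) is falsified — contradiction.
Both cases fail, so the formula is unsatisfiable.

Unsatisfiable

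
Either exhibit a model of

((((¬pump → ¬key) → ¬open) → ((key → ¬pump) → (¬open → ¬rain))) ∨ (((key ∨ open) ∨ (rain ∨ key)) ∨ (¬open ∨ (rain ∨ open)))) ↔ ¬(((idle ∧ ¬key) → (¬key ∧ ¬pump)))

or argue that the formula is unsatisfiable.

idle: True, key: False, rain: True, pump: True, open: True

  ((((¬pump → ¬key) → ¬open) → ((key → ¬pump) → (¬open → ¬rain))) ∨ (((key ∨ open) ∨ (rain ∨ key)) ∨ (¬open ∨ (rain ∨ open)))) ↔ ¬(((idle ∧ ¬key) → (¬key ∧ ¬pump))) = True
    (((¬pump → ¬key) → ¬open) → ((key → ¬pump) → (¬open → ¬rain))) ∨ (((key ∨ open) ∨ (rain ∨ key)) ∨ (¬open ∨ (rain ∨ open))) = True
      ((¬pump → ¬key) → ¬open) → ((key → ¬pump) → (¬open → ¬rain)) = True
        (¬pump → ¬key) → ¬open = False
          ¬pump → ¬key = True
            ¬pump = False
            ¬key = True
          ¬open = False
        (key → ¬pump) → (¬open → ¬rain) = True
          key → ¬pump = True
            ¬pump = False
          ¬open → ¬rain = True
            ¬open = False
            ¬rain = False
      ((key ∨ open) ∨ (rain ∨ key)) ∨ (¬open ∨ (rain ∨ open)) = True
        (key ∨ open) ∨ (rain ∨ key) = True
          key ∨ open = True
          rain ∨ key = True
        ¬open ∨ (rain ∨ open) = True
          ¬open = False
          rain ∨ open = True
    ¬(((idle ∧ ¬key) → (¬key ∧ ¬pump))) = True
      (idle ∧ ¬key) → (¬key ∧ ¬pump) = False
        idle ∧ ¬key = True
          ¬key = True
        ¬key ∧ ¬pump = False
          ¬key = True
          ¬pump = False
The formula evaluates to True.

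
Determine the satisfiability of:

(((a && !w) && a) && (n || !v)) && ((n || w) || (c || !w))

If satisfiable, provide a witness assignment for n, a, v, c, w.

n=T, a=T, v=F, c=T, w=F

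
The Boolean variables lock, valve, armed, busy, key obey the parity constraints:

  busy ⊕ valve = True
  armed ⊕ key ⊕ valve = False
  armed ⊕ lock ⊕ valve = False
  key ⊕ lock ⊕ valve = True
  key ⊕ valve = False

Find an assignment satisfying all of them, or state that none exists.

lock = True, valve = True, armed = False, busy = False, key = True

busy ⊕ valve = F ⊕ T = True ✓
armed ⊕ key ⊕ valve = F ⊕ T ⊕ T = False ✓
armed ⊕ lock ⊕ valve = F ⊕ T ⊕ T = False ✓
key ⊕ lock ⊕ valve = T ⊕ T ⊕ T = True ✓
key ⊕ valve = T ⊕ T = False ✓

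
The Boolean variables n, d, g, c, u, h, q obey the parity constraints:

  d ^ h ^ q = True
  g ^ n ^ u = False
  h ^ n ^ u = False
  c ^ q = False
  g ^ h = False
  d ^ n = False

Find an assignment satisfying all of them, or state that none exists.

n = True; d = True; g = True; c = True; u = False; h = True; q = True

d ^ h ^ q = T ^ T ^ T = True ✓
g ^ n ^ u = T ^ T ^ F = False ✓
h ^ n ^ u = T ^ T ^ F = False ✓
c ^ q = T ^ T = False ✓
g ^ h = T ^ T = False ✓
d ^ n = T ^ T = False ✓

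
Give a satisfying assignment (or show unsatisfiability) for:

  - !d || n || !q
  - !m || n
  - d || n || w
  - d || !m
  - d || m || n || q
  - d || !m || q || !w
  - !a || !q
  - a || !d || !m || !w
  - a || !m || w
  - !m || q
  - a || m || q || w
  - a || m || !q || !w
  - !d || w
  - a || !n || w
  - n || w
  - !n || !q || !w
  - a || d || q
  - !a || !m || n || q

d = True; n = True; w = True; q = False; m = False; a = False

Set d = True.
  then (!d || w) forces w = True.
Set n = True.
  then (!n || !q || !w) forces q = False.
  then (!m || q) forces m = False.
Set a = False.
All clauses satisfied.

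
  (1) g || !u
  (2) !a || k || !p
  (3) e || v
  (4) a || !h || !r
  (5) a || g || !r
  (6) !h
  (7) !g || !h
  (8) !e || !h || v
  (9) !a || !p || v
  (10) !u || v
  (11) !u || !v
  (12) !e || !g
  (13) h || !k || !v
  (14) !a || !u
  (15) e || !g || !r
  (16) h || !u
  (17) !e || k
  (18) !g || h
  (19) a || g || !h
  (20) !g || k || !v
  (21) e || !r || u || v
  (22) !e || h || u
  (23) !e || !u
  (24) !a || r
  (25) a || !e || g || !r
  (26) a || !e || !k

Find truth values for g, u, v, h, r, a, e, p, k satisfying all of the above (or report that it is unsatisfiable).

g=F, u=F, v=T, h=F, r=F, a=F, e=F, p=F, k=F

Unit clause (!h) forces h = False.
In (h || !u) only !u is left, so u = False.
In (!g || h) only !g is left, so g = False.
In (!e || h || u) only !e is left, so e = False.
In (e || v) only v is left, so v = True.
In (h || !k || !v) only !k is left, so k = False.
Set r = False.
  then (!a || r) forces a = False.
Set p = False.
All clauses satisfied.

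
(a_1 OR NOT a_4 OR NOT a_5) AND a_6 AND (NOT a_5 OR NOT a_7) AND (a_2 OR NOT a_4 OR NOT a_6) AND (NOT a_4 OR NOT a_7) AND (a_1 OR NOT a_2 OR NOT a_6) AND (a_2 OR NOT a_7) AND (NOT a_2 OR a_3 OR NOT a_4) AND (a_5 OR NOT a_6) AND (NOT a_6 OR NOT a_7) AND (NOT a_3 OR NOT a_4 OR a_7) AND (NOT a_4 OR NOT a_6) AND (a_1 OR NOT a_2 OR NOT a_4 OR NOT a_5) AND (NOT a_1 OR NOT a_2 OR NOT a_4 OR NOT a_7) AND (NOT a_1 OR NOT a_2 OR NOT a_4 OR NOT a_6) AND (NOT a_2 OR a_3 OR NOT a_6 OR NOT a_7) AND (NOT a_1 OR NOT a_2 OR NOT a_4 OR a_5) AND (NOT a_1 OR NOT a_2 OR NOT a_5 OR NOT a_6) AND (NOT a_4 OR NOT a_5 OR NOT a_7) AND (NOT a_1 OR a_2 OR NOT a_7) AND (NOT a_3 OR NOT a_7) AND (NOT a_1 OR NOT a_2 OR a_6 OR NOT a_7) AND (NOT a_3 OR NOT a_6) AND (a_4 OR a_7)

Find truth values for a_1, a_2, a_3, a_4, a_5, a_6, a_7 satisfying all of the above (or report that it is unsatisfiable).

Case a_6 = True:
  (a_5 OR NOT a_6) forces a_5 = True.
  (NOT a_5 OR NOT a_7) forces a_7 = False.
  (NOT a_4 OR NOT a_6) forces a_4 = False.
  Clause (a_4 OR a_7) is falsified — contradiction.
Case a_6 = False:
  Clause (a_6) is falsified — contradiction.
Both cases fail, so the formula is unsatisfiable.

The formula is unsatisfiable.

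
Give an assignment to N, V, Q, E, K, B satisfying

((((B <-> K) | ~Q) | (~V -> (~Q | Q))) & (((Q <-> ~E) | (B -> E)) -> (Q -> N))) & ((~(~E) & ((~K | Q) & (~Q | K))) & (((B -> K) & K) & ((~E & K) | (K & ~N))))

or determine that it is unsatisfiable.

Unsatisfiable — no assignment works.

Case K = True: the formula simplifies to (((B | ~Q) | (~V -> (~Q | Q))) & (((Q <-> ~E) | (B -> E)) -> (Q -> N))) & ((~(~E) & Q) & (~E | ~N)).
  Q = True: simplifies to ((~E | (B -> E)) -> N) & (~(~E) & (~E | ~N)).
    E = True: simplifies to N & ~N.
      N = True: the conjunct ~N is False.
      N = False: the conjunct N is False.
    E = False: the conjunct ~(~E) becomes ~(~False) = False.
  Q = False: the conjunct Q is False.
Case K = False: the conjunct K is False.
Both cases fail — unsatisfiable.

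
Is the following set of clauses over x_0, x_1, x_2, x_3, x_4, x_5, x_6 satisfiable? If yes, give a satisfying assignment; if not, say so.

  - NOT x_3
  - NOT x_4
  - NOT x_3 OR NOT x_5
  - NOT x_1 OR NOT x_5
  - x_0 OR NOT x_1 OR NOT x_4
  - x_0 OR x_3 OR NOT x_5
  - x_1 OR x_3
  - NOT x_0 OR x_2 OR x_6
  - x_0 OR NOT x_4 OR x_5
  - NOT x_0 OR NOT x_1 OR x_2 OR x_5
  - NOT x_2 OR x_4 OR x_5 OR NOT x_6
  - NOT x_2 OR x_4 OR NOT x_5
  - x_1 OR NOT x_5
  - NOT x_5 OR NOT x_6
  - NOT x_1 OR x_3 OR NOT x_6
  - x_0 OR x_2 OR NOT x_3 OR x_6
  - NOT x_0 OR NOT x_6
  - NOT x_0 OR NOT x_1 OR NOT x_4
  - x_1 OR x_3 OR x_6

x_0 = False, x_1 = True, x_2 = True, x_3 = False, x_4 = False, x_5 = False, x_6 = False

Unit clause (NOT x_3) forces x_3 = False.
Unit clause (NOT x_4) forces x_4 = False.
In (x_1 OR x_3) only x_1 is left, so x_1 = True.
In (NOT x_1 OR x_3 OR NOT x_6) only NOT x_6 is left, so x_6 = False.
In (NOT x_1 OR NOT x_5) only NOT x_5 is left, so x_5 = False.
Set x_0 = False.
Set x_2 = True.
All clauses satisfied.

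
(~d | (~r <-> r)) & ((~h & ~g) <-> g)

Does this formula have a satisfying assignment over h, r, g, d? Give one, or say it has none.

h = True, r = True, g = False, d = False

  ~d | (~r <-> r) = True
    ~d = True
    ~r <-> r = False
      ~r = False
  (~h & ~g) <-> g = True
    ~h & ~g = False
      ~h = False
      ~g = True
Both conjuncts True, so the formula holds.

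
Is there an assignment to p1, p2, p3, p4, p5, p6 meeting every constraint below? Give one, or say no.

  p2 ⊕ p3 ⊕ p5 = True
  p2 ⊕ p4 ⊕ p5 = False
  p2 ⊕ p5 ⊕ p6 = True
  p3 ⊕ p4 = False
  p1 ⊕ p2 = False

UNSATISFIABLE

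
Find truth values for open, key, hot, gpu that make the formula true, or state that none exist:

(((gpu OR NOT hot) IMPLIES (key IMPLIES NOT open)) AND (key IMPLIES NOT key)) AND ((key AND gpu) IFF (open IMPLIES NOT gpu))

open=T; key=F; hot=T; gpu=T

  ((gpu OR NOT hot) IMPLIES (key IMPLIES NOT open)) AND (key IMPLIES NOT key) = True
    (gpu OR NOT hot) IMPLIES (key IMPLIES NOT open) = True
      gpu OR NOT hot = True
        NOT hot = False
      key IMPLIES NOT open = True
        NOT open = False
    key IMPLIES NOT key = True
      NOT key = True
  (key AND gpu) IFF (open IMPLIES NOT gpu) = True
    key AND gpu = False
    open IMPLIES NOT gpu = False
      NOT gpu = False
Both conjuncts True, so the formula holds.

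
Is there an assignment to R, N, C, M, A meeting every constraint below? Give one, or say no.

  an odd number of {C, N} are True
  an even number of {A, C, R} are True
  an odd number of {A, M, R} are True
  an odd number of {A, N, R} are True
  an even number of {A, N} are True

R = True; N = True; C = False; M = True; A = True

{C, N}: 1 true → odd ✓
{A, C, R}: 2 true → even ✓
{A, M, R}: 3 true → odd ✓
{A, N, R}: 3 true → odd ✓
{A, N}: 2 true → even ✓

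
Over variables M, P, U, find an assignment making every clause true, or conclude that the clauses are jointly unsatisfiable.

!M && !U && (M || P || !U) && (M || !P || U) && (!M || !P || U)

M = False, P = False, U = False

Unit clause (!M) forces M = False.
Unit clause (!U) forces U = False.
In (M || !P || U) only !P is left, so P = False.
Check each clause:
  (!M): !M holds.
  (!U): !U holds.
  (M || P || !U): !U holds.
  (M || !P || U): !P holds.
  (!M || !P || U): !M holds.
All clauses satisfied.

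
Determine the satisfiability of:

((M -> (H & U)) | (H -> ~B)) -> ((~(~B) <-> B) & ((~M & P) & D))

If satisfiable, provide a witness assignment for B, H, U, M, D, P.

B: True; H: True; U: False; M: True; D: True; P: True

  ((M -> (H & U)) | (H -> ~B)) -> ((~(~B) <-> B) & ((~M & P) & D)) = True
    (M -> (H & U)) | (H -> ~B) = False
      M -> (H & U) = False
        H & U = False
      H -> ~B = False
        ~B = False
    (~(~B) <-> B) & ((~M & P) & D) = False
      ~(~B) <-> B = True
        ~(~B) = True
          ~B = False
      (~M & P) & D = False
        ~M & P = False
          ~M = False
The formula evaluates to True.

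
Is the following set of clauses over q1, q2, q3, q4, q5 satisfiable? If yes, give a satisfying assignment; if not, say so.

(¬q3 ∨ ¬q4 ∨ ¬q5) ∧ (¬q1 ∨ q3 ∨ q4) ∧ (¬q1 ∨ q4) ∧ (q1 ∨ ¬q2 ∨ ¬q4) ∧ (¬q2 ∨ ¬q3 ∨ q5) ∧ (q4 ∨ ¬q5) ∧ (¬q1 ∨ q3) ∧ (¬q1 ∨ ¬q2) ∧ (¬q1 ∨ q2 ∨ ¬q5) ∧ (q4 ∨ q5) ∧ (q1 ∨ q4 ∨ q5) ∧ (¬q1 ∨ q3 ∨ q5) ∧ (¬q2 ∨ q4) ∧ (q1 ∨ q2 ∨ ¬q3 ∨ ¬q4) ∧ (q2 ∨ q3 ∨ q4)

Set q1 = False.
Try q2 = True:
  (q1 ∨ ¬q2 ∨ ¬q4) forces q4 = False.
  clause (¬q2 ∨ q4) is falsified — backtrack.
So q2 = False.
Set q3 = False.
  then (q2 ∨ q3 ∨ q4) forces q4 = True.
Set q5 = True.
All clauses satisfied.

q1: False; q2: False; q3: False; q4: True; q5: True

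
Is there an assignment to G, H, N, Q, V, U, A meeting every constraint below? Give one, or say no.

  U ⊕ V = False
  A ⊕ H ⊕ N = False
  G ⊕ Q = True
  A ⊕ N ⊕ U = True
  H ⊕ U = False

Unsatisfiable

Adding constraints 2, 4, 5 mod 2: every variable appears an even number of times on the left, so the left side is 0.
But the right sides sum to 1 (mod 2). 0 ≠ 1 — the system is inconsistent.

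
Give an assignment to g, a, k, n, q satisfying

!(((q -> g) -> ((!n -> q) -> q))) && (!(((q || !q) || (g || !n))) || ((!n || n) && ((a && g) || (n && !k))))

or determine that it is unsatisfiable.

g: False; a: True; k: False; n: True; q: False

  !(((q -> g) -> ((!n -> q) -> q))) = True
    (q -> g) -> ((!n -> q) -> q) = False
      q -> g = True
      (!n -> q) -> q = False
        !n -> q = True
          !n = False
  !(((q || !q) || (g || !n))) || ((!n || n) && ((a && g) || (n && !k))) = True
    !(((q || !q) || (g || !n))) = False
      (q || !q) || (g || !n) = True
        q || !q = True
          !q = True
        g || !n = False
          !n = False
    (!n || n) && ((a && g) || (n && !k)) = True
      !n || n = True
        !n = False
      (a && g) || (n && !k) = True
        a && g = False
        n && !k = True
          !k = True
Both conjuncts True, so the formula holds.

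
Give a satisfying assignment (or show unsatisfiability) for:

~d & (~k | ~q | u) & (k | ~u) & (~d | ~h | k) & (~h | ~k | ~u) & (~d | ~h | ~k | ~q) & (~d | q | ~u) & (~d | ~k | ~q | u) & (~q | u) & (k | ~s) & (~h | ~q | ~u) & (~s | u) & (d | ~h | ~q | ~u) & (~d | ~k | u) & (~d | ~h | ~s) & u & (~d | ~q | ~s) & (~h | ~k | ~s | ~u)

Unit clause (~d) forces d = False.
Unit clause (u) forces u = True.
In (k | ~u) only k is left, so k = True.
In (~h | ~k | ~u) only ~h is left, so h = False.
Set q = True.
Set s = True.
All clauses satisfied.

u: True, q: True, d: False, h: False, s: True, k: True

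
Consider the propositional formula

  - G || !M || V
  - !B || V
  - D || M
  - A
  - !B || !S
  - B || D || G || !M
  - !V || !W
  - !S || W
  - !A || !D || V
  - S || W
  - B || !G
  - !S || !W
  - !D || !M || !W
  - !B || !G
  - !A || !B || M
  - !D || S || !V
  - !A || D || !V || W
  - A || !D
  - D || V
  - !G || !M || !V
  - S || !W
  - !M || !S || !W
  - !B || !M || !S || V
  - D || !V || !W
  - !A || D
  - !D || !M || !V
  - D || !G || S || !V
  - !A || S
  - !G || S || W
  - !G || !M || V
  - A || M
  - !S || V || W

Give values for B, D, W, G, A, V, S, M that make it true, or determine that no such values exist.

No satisfying assignment exists.

Case A = True:
  (!A || D) forces D = True.
  (!A || !D || V) forces V = True.
  (!V || !W) forces W = False.
  (!S || W) forces S = False.
  Clause (S || W) is falsified — contradiction.
Case A = False:
  Clause (A) is falsified — contradiction.
Both cases fail, so the formula is unsatisfiable.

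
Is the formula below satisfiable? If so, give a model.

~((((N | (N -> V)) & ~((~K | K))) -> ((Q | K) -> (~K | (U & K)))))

Unsatisfiable

Case K = True: the formula becomes ~((False -> U)) = False.
Case K = False: the formula becomes ~((False -> True)) = False.
Both cases fail — unsatisfiable.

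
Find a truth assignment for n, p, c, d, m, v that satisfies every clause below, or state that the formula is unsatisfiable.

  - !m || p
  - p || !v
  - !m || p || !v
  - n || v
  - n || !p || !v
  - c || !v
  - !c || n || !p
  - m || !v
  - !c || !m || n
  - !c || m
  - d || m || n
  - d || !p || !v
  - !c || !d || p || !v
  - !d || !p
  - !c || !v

n: True, p: True, c: False, d: False, m: False, v: False

Set n = True.
Set p = True.
  then (!d || !p) forces d = False.
  then (d || !p || !v) forces v = False.
Set c = False.
Set m = False.
All clauses satisfied.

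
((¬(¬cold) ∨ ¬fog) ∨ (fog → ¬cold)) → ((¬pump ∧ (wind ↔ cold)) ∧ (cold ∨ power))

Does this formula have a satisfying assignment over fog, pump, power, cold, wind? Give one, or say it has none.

fog = True; pump = False; power = False; cold = True; wind = True

  ((¬(¬cold) ∨ ¬fog) ∨ (fog → ¬cold)) → ((¬pump ∧ (wind ↔ cold)) ∧ (cold ∨ power)) = True
    (¬(¬cold) ∨ ¬fog) ∨ (fog → ¬cold) = True
      ¬(¬cold) ∨ ¬fog = True
        ¬(¬cold) = True
          ¬cold = False
        ¬fog = False
      fog → ¬cold = False
        ¬cold = False
    (¬pump ∧ (wind ↔ cold)) ∧ (cold ∨ power) = True
      ¬pump ∧ (wind ↔ cold) = True
        ¬pump = True
        wind ↔ cold = True
      cold ∨ power = True
The formula evaluates to True.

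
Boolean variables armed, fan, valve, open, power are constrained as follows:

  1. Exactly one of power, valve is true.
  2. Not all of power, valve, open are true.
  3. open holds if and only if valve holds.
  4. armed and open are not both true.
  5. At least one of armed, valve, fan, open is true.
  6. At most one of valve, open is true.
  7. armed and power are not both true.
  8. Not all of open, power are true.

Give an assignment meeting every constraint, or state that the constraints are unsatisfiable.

armed=F; fan=T; valve=F; open=F; power=T

  (1) {power, valve}: 1 true — exactly one ✓
  (2) {power, valve, open}: 1/3 true — not all ✓
  (3) open=F, valve=F — same ✓
  (4) armed=F, open=F — not both ✓
  (5) {armed, valve, fan, open}: 1 true — at least one ✓
  (6) {valve, open}: 0 true — at most one ✓
  (7) armed=F, power=T — not both ✓
  (8) {open, power}: 1/2 true — not all ✓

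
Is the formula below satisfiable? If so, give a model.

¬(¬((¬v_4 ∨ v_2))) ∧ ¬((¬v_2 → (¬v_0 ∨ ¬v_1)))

v_0: True; v_1: True; v_2: False; v_4: False

  ¬(¬((¬v_4 ∨ v_2))) = True
    ¬((¬v_4 ∨ v_2)) = False
      ¬v_4 ∨ v_2 = True
        ¬v_4 = True
  ¬((¬v_2 → (¬v_0 ∨ ¬v_1))) = True
    ¬v_2 → (¬v_0 ∨ ¬v_1) = False
      ¬v_2 = True
      ¬v_0 ∨ ¬v_1 = False
        ¬v_0 = False
        ¬v_1 = False
Both conjuncts True, so the formula holds.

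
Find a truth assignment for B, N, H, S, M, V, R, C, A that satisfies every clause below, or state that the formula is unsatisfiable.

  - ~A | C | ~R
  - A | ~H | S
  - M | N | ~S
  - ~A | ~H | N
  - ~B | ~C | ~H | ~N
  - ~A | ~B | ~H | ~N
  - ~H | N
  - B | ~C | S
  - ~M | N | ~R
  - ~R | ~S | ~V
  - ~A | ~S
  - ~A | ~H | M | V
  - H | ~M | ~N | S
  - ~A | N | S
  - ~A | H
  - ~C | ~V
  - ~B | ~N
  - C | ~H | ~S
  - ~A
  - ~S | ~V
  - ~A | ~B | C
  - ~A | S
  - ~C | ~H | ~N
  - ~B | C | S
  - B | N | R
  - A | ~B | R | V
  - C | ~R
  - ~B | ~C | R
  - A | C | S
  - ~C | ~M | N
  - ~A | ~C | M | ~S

B = False, N = True, H = False, S = True, M = True, V = False, R = False, C = True, A = False

Unit clause (~A) forces A = False.
Set B = False.
Set N = True.
Set H = False.
Try S = False:
  (B | ~C | S) forces C = False.
  clause (A | C | S) is falsified — backtrack.
So S = True.
  then (~S | ~V) forces V = False.
Set M = True.
Set R = False.
Set C = True.
All clauses satisfied.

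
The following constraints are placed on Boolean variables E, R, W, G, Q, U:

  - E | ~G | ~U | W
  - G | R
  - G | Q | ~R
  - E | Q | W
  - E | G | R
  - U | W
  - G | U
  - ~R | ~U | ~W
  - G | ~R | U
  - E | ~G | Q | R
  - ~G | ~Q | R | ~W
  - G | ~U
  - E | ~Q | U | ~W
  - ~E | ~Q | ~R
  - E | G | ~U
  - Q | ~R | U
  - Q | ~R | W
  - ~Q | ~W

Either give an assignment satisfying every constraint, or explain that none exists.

E=T, R=F, W=F, G=T, Q=T, U=T

Set E = True.
Try R = True:
  (~E | ~Q | ~R) forces Q = False.
  (G | Q | ~R) forces G = True.
  (Q | ~R | U) forces U = True.
  (~R | ~U | ~W) forces W = False.
  clause (Q | ~R | W) is falsified — backtrack.
So R = False.
  then (G | R) forces G = True.
Set W = False.
  then (U | W) forces U = True.
Set Q = True.
All clauses satisfied.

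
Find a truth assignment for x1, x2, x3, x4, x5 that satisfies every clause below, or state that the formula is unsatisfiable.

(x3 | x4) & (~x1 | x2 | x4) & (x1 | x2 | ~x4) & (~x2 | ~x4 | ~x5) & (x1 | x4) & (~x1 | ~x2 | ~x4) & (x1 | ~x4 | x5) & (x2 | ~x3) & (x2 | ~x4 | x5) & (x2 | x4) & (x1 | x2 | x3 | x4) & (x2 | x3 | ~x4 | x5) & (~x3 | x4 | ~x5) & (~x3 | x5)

Try x1 = False:
  (x1 | x4) forces x4 = True.
  (x1 | x2 | ~x4) forces x2 = True.
  (~x2 | ~x4 | ~x5) forces x5 = False.
  clause (x1 | ~x4 | x5) is falsified — backtrack.
So x1 = True.
Try x2 = True:
  (~x1 | ~x2 | ~x4) forces x4 = False.
  (x3 | x4) forces x3 = True.
  (~x3 | x4 | ~x5) forces x5 = False.
  clause (~x3 | x5) is falsified — backtrack.
So x2 = False.
  then (~x1 | x2 | x4) forces x4 = True.
  then (x2 | ~x3) forces x3 = False.
  then (x2 | ~x4 | x5) forces x5 = True.
All clauses satisfied.

x1 = True, x2 = False, x3 = False, x4 = True, x5 = True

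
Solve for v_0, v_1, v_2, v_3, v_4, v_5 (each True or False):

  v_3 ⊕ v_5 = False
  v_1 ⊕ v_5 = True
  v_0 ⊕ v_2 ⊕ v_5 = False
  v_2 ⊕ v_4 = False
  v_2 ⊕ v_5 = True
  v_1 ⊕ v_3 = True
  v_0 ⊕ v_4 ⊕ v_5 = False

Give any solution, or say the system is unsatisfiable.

v_0 = True; v_1 = True; v_2 = True; v_3 = False; v_4 = True; v_5 = False

v_3 ⊕ v_5 = F ⊕ F = False ✓
v_1 ⊕ v_5 = T ⊕ F = True ✓
v_0 ⊕ v_2 ⊕ v_5 = T ⊕ T ⊕ F = False ✓
v_2 ⊕ v_4 = T ⊕ T = False ✓
v_2 ⊕ v_5 = T ⊕ F = True ✓
v_1 ⊕ v_3 = T ⊕ F = True ✓
v_0 ⊕ v_4 ⊕ v_5 = T ⊕ T ⊕ F = False ✓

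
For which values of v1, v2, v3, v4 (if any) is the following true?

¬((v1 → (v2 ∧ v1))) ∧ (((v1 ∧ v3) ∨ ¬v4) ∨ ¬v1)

v1 = True; v2 = False; v3 = False; v4 = False

  ¬((v1 → (v2 ∧ v1))) = True
    v1 → (v2 ∧ v1) = False
      v2 ∧ v1 = False
  ((v1 ∧ v3) ∨ ¬v4) ∨ ¬v1 = True
    (v1 ∧ v3) ∨ ¬v4 = True
      v1 ∧ v3 = False
      ¬v4 = True
    ¬v1 = False
Both conjuncts True, so the formula holds.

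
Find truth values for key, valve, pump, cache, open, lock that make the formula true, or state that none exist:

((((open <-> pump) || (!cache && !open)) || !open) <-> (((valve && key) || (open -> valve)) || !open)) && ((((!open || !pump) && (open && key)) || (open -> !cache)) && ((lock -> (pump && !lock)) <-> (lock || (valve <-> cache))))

key: False, valve: False, pump: False, cache: False, open: True, lock: False

  (((open <-> pump) || (!cache && !open)) || !open) <-> (((valve && key) || (open -> valve)) || !open) = True
    ((open <-> pump) || (!cache && !open)) || !open = False
      (open <-> pump) || (!cache && !open) = False
        open <-> pump = False
        !cache && !open = False
          !cache = True
          !open = False
      !open = False
    ((valve && key) || (open -> valve)) || !open = False
      (valve && key) || (open -> valve) = False
        valve && key = False
        open -> valve = False
      !open = False
  (((!open || !pump) && (open && key)) || (open -> !cache)) && ((lock -> (pump && !lock)) <-> (lock || (valve <-> cache))) = True
    ((!open || !pump) && (open && key)) || (open -> !cache) = True
      (!open || !pump) && (open && key) = False
        !open || !pump = True
          !open = False
          !pump = True
        open && key = False
      open -> !cache = True
        !cache = True
    (lock -> (pump && !lock)) <-> (lock || (valve <-> cache)) = True
      lock -> (pump && !lock) = True
        pump && !lock = False
          !lock = True
      lock || (valve <-> cache) = True
        valve <-> cache = True
Both conjuncts True, so the formula holds.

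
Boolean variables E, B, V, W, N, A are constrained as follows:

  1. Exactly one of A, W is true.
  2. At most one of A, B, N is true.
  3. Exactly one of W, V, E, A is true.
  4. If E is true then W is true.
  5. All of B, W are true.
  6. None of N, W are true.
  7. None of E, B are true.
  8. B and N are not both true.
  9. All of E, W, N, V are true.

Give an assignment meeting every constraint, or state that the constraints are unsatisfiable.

UNSATISFIABLE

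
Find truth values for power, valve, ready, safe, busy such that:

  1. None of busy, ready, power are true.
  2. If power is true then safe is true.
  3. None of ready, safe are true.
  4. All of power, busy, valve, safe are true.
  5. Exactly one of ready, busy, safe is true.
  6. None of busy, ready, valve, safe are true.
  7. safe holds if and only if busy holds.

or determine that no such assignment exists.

Unsatisfiable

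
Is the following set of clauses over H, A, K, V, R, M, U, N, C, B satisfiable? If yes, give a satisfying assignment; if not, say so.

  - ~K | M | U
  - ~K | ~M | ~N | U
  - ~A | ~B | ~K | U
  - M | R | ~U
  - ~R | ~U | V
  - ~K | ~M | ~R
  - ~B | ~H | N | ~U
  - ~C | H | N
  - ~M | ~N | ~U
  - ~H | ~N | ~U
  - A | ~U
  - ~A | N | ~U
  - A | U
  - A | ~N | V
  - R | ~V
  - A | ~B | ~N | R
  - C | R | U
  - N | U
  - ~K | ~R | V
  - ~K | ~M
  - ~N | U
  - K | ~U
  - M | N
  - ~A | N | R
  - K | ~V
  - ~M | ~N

H=F, A=T, K=T, V=T, R=T, M=F, U=T, N=T, C=T, B=F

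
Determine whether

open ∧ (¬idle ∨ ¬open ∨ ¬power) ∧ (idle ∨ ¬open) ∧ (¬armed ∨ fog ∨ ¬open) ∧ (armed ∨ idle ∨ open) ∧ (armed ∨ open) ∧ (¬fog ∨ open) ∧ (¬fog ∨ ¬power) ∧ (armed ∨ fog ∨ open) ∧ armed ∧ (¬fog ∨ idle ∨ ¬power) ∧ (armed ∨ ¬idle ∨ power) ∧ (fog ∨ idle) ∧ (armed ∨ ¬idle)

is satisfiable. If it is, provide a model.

Unit clause (open) forces open = True.
In (idle ∨ ¬open) only idle is left, so idle = True.
Unit clause (armed) forces armed = True.
In (¬idle ∨ ¬open ∨ ¬power) only ¬power is left, so power = False.
In (¬armed ∨ fog ∨ ¬open) only fog is left, so fog = True.
All clauses satisfied.

armed=T, fog=T, power=F, idle=T, open=T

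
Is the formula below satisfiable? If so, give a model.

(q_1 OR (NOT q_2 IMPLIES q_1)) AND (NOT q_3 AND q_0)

q_0 = True, q_1 = False, q_2 = True, q_3 = False

  q_1 OR (NOT q_2 IMPLIES q_1) = True
    NOT q_2 IMPLIES q_1 = True
      NOT q_2 = False
  NOT q_3 AND q_0 = True
    NOT q_3 = True
Both conjuncts True, so the formula holds.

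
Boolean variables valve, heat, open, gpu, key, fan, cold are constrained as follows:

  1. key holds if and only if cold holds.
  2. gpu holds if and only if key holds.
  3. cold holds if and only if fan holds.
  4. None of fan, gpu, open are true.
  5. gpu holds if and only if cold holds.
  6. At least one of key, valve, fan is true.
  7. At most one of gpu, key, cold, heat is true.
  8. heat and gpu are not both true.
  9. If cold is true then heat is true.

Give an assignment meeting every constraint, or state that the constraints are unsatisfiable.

valve = True, heat = False, open = False, gpu = False, key = False, fan = False, cold = False

  (1) key=F, cold=F — same ✓
  (2) gpu=F, key=F — same ✓
  (3) cold=F, fan=F — same ✓
  (4) {fan, gpu, open}: 0 true — none ✓
  (5) gpu=F, cold=F — same ✓
  (6) {key, valve, fan}: 1 true — at least one ✓
  (7) {gpu, key, cold, heat}: 0 true — at most one ✓
  (8) heat=F, gpu=F — not both ✓
  (9) cold=F ⇒ heat: vacuous ✓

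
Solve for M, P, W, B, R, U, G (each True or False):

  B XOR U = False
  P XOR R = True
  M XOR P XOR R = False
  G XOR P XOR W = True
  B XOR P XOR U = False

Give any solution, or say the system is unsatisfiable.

M = True; P = False; W = True; B = True; R = True; U = True; G = False

B XOR U = T XOR T = False ✓
P XOR R = F XOR T = True ✓
M XOR P XOR R = T XOR F XOR T = False ✓
G XOR P XOR W = F XOR F XOR T = True ✓
B XOR P XOR U = T XOR F XOR T = False ✓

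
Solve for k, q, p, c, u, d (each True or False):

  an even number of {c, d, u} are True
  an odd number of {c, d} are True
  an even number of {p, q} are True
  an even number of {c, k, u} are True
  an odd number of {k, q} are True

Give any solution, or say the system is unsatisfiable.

k = True, q = False, p = False, c = False, u = True, d = True

{c, d, u}: 2 true → even ✓
{c, d}: 1 true → odd ✓
{p, q}: 0 true → even ✓
{c, k, u}: 2 true → even ✓
{k, q}: 1 true → odd ✓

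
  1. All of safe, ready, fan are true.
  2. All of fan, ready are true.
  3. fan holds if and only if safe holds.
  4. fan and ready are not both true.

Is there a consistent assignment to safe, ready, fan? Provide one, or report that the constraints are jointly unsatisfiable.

The formula is unsatisfiable.

Case ready = True:
  (1) forces safe = True.
  (1) forces fan = True.
  Constraint (4) is violated (fan=T, ready=T) — contradiction.
Case ready = False:
  Constraint (1) is violated (ready=F) — contradiction.
Both cases fail — unsatisfiable.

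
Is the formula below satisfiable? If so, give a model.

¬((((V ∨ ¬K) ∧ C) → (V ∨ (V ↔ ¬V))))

K: False, V: False, C: True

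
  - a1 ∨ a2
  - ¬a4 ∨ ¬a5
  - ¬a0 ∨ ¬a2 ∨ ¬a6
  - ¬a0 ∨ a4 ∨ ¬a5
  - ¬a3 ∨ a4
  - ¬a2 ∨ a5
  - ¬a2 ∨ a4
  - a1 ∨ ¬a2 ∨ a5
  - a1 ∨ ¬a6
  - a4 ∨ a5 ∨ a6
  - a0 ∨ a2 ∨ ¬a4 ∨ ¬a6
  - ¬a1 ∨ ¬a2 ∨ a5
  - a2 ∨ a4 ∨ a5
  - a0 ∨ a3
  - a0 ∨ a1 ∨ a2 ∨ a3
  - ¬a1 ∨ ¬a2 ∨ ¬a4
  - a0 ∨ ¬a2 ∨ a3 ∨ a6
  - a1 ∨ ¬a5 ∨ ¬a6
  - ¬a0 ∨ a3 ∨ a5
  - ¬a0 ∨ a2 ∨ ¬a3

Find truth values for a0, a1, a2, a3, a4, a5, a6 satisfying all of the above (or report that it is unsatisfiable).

a0: False, a1: True, a2: False, a3: True, a4: True, a5: False, a6: False

Set a0 = False.
  then (a0 ∨ a3) forces a3 = True.
  then (¬a3 ∨ a4) forces a4 = True.
  then (¬a4 ∨ ¬a5) forces a5 = False.
  then (¬a2 ∨ a5) forces a2 = False.
  then (a0 ∨ a2 ∨ ¬a4 ∨ ¬a6) forces a6 = False.
  then (a1 ∨ a2) forces a1 = True.
All clauses satisfied.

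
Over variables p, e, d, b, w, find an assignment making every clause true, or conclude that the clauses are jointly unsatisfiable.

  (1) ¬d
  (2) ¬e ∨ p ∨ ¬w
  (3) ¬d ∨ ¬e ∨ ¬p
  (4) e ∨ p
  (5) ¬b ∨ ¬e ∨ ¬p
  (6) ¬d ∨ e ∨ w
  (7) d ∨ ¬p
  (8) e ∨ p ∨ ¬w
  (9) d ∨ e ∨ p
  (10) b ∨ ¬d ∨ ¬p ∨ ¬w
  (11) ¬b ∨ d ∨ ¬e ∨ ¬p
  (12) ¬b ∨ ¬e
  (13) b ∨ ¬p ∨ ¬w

Unit clause (¬d) forces d = False.
In (d ∨ ¬p) only ¬p is left, so p = False.
In (d ∨ e ∨ p) only e is left, so e = True.
In (¬b ∨ ¬e) only ¬b is left, so b = False.
In (¬e ∨ p ∨ ¬w) only ¬w is left, so w = False.
All clauses satisfied.

p = False, e = True, d = False, b = False, w = False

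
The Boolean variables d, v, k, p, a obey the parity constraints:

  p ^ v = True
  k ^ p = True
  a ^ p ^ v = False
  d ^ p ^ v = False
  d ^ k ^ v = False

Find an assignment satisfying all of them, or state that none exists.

Unsatisfiable — no assignment works.

Adding constraints 2, 4, 5 mod 2: every variable appears an even number of times on the left, so the left side is 0.
But the right sides sum to 1 (mod 2). 0 ≠ 1 — the system is inconsistent.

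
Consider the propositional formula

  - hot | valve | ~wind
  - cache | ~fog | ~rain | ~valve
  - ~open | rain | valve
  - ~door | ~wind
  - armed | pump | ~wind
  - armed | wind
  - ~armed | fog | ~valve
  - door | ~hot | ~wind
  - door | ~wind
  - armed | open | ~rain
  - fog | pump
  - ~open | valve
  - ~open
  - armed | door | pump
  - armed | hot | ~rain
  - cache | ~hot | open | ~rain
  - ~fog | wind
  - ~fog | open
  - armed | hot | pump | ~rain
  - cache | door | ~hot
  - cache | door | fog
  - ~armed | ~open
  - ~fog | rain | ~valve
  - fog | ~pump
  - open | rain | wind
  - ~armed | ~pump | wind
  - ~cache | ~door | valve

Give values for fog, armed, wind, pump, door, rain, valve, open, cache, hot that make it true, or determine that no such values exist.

Case fog = True:
  (~open) forces open = False.
  Clause (~fog | open) is falsified — contradiction.
Case fog = False:
  (fog | pump) forces pump = True.
  Clause (fog | ~pump) is falsified — contradiction.
Both cases fail, so the formula is unsatisfiable.

The formula is unsatisfiable.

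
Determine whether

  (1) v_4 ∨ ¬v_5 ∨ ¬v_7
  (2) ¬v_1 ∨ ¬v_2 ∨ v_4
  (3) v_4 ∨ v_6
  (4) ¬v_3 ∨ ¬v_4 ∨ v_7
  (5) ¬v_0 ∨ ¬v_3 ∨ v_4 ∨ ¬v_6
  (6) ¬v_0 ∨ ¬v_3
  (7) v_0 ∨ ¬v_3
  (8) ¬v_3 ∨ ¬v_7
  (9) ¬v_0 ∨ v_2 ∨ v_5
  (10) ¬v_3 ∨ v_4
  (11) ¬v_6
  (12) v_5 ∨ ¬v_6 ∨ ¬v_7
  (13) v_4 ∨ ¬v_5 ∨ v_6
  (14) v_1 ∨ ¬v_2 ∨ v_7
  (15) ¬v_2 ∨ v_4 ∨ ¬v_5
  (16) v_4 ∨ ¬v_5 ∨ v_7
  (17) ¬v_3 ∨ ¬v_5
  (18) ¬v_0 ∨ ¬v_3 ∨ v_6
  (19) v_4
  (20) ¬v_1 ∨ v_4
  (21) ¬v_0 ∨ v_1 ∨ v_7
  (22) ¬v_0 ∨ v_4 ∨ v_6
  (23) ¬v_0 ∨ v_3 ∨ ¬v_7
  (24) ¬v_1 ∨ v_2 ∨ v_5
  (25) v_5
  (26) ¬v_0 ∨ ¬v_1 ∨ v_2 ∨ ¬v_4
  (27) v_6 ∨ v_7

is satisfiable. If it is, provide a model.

v_0: False, v_1: False, v_2: True, v_3: False, v_4: True, v_5: True, v_6: False, v_7: True

Unit clause (¬v_6) forces v_6 = False.
Unit clause (v_4) forces v_4 = True.
Unit clause (v_5) forces v_5 = True.
In (v_6 ∨ v_7) only v_7 is left, so v_7 = True.
In (¬v_3 ∨ ¬v_7) only ¬v_3 is left, so v_3 = False.
In (¬v_0 ∨ v_3 ∨ ¬v_7) only ¬v_0 is left, so v_0 = False.
Set v_1 = False.
Set v_2 = True.
All clauses satisfied.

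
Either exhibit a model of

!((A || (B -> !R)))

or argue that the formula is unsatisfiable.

A = False; R = True; B = True

  !((A || (B -> !R))) = True
    A || (B -> !R) = False
      B -> !R = False
        !R = False
The formula evaluates to True.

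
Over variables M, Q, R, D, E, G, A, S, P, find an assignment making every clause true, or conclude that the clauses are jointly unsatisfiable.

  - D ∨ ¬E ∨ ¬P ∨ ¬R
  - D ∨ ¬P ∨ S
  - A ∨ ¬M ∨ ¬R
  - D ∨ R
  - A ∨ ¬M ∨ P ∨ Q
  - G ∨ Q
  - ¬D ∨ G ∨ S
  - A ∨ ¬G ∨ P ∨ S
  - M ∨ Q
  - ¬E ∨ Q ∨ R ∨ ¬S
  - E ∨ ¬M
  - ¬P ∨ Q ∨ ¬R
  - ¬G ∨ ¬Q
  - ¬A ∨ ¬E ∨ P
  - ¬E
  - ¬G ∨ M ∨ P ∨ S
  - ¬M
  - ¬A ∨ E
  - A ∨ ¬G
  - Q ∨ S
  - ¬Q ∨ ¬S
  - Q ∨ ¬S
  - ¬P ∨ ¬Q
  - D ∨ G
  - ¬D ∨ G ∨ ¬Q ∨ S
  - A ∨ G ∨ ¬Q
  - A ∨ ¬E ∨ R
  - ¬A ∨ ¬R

The formula is unsatisfiable.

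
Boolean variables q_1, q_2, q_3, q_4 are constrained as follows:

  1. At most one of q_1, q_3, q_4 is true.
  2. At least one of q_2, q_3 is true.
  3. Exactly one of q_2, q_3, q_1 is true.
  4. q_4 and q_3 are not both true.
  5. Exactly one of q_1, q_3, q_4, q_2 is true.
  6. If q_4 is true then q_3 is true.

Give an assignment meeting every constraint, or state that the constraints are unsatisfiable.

q_1=F; q_2=F; q_3=T; q_4=F

  (1) {q_1, q_3, q_4}: 1 true — at most one ✓
  (2) {q_2, q_3}: 1 true — at least one ✓
  (3) {q_2, q_3, q_1}: 1 true — exactly one ✓
  (4) q_4=F, q_3=T — not both ✓
  (5) {q_1, q_3, q_4, q_2}: 1 true — exactly one ✓
  (6) q_4=F ⇒ q_3: vacuous ✓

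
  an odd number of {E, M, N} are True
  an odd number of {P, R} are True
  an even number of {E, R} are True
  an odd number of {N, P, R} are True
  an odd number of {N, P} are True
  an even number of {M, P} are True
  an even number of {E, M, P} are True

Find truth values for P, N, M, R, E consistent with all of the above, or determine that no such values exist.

P = True; N = False; M = True; R = False; E = False

{E, M, N}: 1 true → odd ✓
{P, R}: 1 true → odd ✓
{E, R}: 0 true → even ✓
{N, P, R}: 1 true → odd ✓
{N, P}: 1 true → odd ✓
{M, P}: 2 true → even ✓
{E, M, P}: 2 true → even ✓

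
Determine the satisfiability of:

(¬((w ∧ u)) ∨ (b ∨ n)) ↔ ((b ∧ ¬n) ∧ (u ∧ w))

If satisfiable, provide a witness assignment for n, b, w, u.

n=F, b=T, w=T, u=T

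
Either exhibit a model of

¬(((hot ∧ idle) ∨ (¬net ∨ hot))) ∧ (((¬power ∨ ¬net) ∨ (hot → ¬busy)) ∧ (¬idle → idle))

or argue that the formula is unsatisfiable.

idle: True, net: True, hot: False, power: True, busy: False

  ¬(((hot ∧ idle) ∨ (¬net ∨ hot))) = True
    (hot ∧ idle) ∨ (¬net ∨ hot) = False
      hot ∧ idle = False
      ¬net ∨ hot = False
        ¬net = False
  ((¬power ∨ ¬net) ∨ (hot → ¬busy)) ∧ (¬idle → idle) = True
    (¬power ∨ ¬net) ∨ (hot → ¬busy) = True
      ¬power ∨ ¬net = False
        ¬power = False
        ¬net = False
      hot → ¬busy = True
        ¬busy = True
    ¬idle → idle = True
      ¬idle = False
Both conjuncts True, so the formula holds.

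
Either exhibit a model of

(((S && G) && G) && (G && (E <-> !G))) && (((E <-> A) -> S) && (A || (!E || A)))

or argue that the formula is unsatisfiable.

S: True, A: True, E: False, G: True

  ((S && G) && G) && (G && (E <-> !G)) = True
    (S && G) && G = True
      S && G = True
    G && (E <-> !G) = True
      E <-> !G = True
        !G = False
  ((E <-> A) -> S) && (A || (!E || A)) = True
    (E <-> A) -> S = True
      E <-> A = False
    A || (!E || A) = True
      !E || A = True
        !E = True
Both conjuncts True, so the formula holds.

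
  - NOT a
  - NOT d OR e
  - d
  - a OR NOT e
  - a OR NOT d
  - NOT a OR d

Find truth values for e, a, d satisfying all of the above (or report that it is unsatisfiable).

Case a = True:
  Clause (NOT a) is falsified — contradiction.
Case a = False:
  (d) forces d = True.
  Clause (a OR NOT d) is falsified — contradiction.
Both cases fail, so the formula is unsatisfiable.

UNSATISFIABLE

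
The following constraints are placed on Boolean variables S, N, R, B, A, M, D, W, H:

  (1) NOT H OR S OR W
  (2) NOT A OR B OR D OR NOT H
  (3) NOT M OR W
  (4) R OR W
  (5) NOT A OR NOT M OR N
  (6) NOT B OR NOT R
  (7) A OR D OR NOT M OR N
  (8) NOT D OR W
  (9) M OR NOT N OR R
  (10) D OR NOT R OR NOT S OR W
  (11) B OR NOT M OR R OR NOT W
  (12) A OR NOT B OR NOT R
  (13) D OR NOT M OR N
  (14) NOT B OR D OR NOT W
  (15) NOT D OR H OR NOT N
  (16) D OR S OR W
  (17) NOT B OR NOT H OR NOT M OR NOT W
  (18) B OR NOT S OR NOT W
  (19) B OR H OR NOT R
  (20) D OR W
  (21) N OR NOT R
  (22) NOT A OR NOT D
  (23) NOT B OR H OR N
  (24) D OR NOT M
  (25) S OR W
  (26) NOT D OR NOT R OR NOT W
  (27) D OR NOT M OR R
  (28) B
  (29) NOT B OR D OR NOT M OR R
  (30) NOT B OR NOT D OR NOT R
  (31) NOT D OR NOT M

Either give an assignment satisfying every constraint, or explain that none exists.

S: False, N: False, R: False, B: True, A: False, M: False, D: True, W: True, H: True

Unit clause (B) forces B = True.
In (NOT B OR NOT R) only NOT R is left, so R = False.
In (R OR W) only W is left, so W = True.
In (NOT B OR D OR NOT W) only D is left, so D = True.
In (NOT A OR NOT D) only NOT A is left, so A = False.
In (NOT D OR NOT M) only NOT M is left, so M = False.
In (M OR NOT N OR R) only NOT N is left, so N = False.
In (NOT B OR H OR N) only H is left, so H = True.
Set S = False.
All clauses satisfied.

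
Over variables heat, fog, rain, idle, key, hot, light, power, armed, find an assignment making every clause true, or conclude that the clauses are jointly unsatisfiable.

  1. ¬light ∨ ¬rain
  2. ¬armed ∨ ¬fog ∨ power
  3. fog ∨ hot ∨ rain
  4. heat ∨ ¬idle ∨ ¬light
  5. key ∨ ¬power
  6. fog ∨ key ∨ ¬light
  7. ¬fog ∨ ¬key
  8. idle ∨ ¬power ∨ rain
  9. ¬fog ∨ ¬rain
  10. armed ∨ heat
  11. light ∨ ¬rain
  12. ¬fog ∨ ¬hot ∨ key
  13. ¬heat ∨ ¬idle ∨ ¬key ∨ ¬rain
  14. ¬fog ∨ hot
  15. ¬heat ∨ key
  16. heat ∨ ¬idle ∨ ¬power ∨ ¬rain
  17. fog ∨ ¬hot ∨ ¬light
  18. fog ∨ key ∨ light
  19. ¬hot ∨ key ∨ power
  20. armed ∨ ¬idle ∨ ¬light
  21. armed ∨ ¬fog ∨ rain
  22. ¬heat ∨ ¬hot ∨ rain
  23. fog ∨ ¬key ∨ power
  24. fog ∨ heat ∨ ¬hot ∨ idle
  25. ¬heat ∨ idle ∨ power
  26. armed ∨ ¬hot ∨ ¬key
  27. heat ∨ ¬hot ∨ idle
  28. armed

heat = False, fog = False, rain = False, idle = True, key = True, hot = True, light = False, power = True, armed = True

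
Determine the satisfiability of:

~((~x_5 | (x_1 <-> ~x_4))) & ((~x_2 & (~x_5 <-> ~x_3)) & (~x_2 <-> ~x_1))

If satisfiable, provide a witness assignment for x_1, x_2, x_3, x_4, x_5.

x_1: False, x_2: False, x_3: True, x_4: False, x_5: True

  ~((~x_5 | (x_1 <-> ~x_4))) = True
    ~x_5 | (x_1 <-> ~x_4) = False
      ~x_5 = False
      x_1 <-> ~x_4 = False
        ~x_4 = True
  (~x_2 & (~x_5 <-> ~x_3)) & (~x_2 <-> ~x_1) = True
    ~x_2 & (~x_5 <-> ~x_3) = True
      ~x_2 = True
      ~x_5 <-> ~x_3 = True
        ~x_5 = False
        ~x_3 = False
    ~x_2 <-> ~x_1 = True
      ~x_2 = True
      ~x_1 = True
Both conjuncts True, so the formula holds.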